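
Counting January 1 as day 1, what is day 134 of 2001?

January has 31 days (134 − 31 = 103 remain).
February has 28 days (103 − 28 = 75 remain).
March has 31 days (75 − 31 = 44 remain).
April has 30 days (44 − 30 = 14 remain).
14 into May → May 14.

2001-05-14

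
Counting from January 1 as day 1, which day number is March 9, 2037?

68

Days in months before March: 31 + 28 = 59.
Plus 9 days into March → day 68.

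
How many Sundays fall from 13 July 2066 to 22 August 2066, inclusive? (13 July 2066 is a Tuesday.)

6

13 July 2066 is a Tuesday; the first Sunday on or after it is 18 July 2066 (5 days later).
From 18 July 2066 to 22 August 2066: 13 + 22 = 35 days (rest of July, August).
35 ÷ 7 = 5 full weeks with remainder 0, so 5 more Sundays after the first → 6.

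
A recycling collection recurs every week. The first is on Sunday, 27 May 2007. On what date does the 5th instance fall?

The 5th occurrence is 4 intervals after the first: 4 × 7 = 28 days after 27 May 2007.
May has 31 days — 4 days to the end of May leaves 24.
24 days into June → 24 June 2007.

24 June 2007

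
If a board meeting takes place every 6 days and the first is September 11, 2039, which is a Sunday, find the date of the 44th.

May 26, 2040

The 44th occurrence is 43 intervals after the first: 43 × 6 = 258 days after September 11, 2039.
September has 30 days — 19 days to the end of September leaves 239.
October has 31 days (208 left).
November has 30 days (178 left).
December has 31 days (147 left).
January has 31 days (116 left).
February has 29 days (87 left).
March has 31 days (56 left).
April has 30 days (26 left).
26 days into May → May 26, 2040.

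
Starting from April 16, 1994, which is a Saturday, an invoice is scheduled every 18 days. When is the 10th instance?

September 25, 1994

The 10th occurrence is 9 intervals after the first: 9 × 18 = 162 days after April 16, 1994.
April has 30 days — 14 days to the end of April leaves 148.
May has 31 days (117 left).
June has 30 days (87 left).
July has 31 days (56 left).
August has 31 days (25 left).
25 days into September → September 25, 1994.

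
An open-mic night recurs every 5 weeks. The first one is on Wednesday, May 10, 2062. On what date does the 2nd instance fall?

The 2nd occurrence is 1 interval after the first: 1 × 35 = 35 days after May 10, 2062.
May has 31 days — 21 days to the end of May leaves 14.
14 days into Jun → Jun 14, 2062.

Jun 14, 2062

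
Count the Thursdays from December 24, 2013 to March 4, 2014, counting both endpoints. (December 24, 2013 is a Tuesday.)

December 24, 2013 is a Tuesday; the first Thursday on or after it is December 26, 2013 (2 days later).
From December 26, 2013 to March 4, 2014: 5 + 31 + 28 + 4 = 68 days (rest of December, January, February, March).
68 ÷ 7 = 9 full weeks with remainder 5, so 9 more Thursdays after the first → 10.

10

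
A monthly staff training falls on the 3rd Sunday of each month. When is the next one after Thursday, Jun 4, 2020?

Jun 21, 2020

Jun 2020 starts on a Monday; its first Sunday is the 7th, so the 3rd Sunday is the 21st — Jun 21, 2020.
Jun 21, 2020 is after Jun 4, 2020, so that is the next one.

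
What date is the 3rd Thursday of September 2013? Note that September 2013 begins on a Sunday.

September 2013 begins on a Sunday, so the first Thursday is September 5 (4 days later).
The 3rd Thursday is 2 weeks later: 5 + 14 = 19.

2013-09-19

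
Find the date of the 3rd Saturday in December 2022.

December 2022 begins on a Thursday, so the first Saturday is December 3 (2 days later).
The 3rd Saturday is 2 weeks later: 3 + 14 = 17.

December 17, 2022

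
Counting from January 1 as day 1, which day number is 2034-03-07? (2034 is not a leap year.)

Days in months before March: 31 + 28 = 59.
Plus 7 days into March → day 66.

66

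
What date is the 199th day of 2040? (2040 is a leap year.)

2040-07-17

January has 31 days (199 − 31 = 168 remain).
February has 29 days (168 − 29 = 139 remain).
March has 31 days (139 − 31 = 108 remain).
April has 30 days (108 − 30 = 78 remain).
May has 31 days (78 − 31 = 47 remain).
June has 30 days (47 − 30 = 17 remain).
17 into July → July 17.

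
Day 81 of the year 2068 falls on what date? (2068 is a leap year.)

January has 31 days (81 − 31 = 50 remain).
February has 29 days (50 − 29 = 21 remain).
21 into March → March 21.

21 March 2068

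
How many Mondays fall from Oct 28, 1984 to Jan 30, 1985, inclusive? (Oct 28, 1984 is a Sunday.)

14

Oct 28, 1984 is a Sunday; the first Monday on or after it is Oct 29, 1984 (1 day later).
From Oct 29, 1984 to Jan 30, 1985: 2 + 30 + 31 + 30 = 93 days (rest of Oct, Nov, Dec, Jan).
93 ÷ 7 = 13 full weeks with remainder 2, so 13 more Mondays after the first → 14.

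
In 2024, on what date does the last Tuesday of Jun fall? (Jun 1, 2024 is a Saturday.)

Jun 25, 2024

Jun 2024 begins on a Saturday, so the first Tuesday is Jun 4 (3 days later).
Jun 2024 has 30 days. Adding weeks: 4, 11, 18, 25 — the last one ≤ 30 is the 25th.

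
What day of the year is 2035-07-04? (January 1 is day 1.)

Days in months before July: 31 + 28 + 31 + 30 + 31 + 30 = 181.
Plus 4 days into July → day 185.

185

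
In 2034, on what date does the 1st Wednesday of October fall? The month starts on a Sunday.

2034-10-04

October 2034 begins on a Sunday, so the first Wednesday is October 4 (3 days later).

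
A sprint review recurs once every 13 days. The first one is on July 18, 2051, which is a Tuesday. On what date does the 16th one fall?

The 16th occurrence is 15 intervals after the first: 15 × 13 = 195 days after July 18, 2051.
July has 31 days — 13 days to the end of July leaves 182.
August has 31 days (151 left).
September has 30 days (121 left).
October has 31 days (90 left).
November has 30 days (60 left).
December has 31 days (29 left).
29 days into January → January 29, 2052.

January 29, 2052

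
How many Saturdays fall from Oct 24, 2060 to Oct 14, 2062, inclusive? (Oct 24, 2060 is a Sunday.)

Oct 24, 2060 is a Sunday; the first Saturday on or after it is Oct 30, 2060 (6 days later).
From Oct 30, 2060 to Oct 14, 2062: 62 + 365 + 287 = 714 days (rest of 2060, 2061, to Oct 14, 2062 in 2062).
714 ÷ 7 = 102 full weeks with remainder 0, so 102 more Saturdays after the first → 103.

103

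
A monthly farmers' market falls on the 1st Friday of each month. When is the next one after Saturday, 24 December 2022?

6 January 2023

December 2022 starts on a Thursday, so its 1st Friday is 2 December 2022 (1 day in).
That is not after 24 December 2022, so look at January 2023.
January 2023 starts on a Sunday, so its 1st Friday is 6 January 2023 (5 days in).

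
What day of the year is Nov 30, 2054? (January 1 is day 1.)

334

Days in months before Nov: 31 + 28 + 31 + 30 + 31 + 30 + 31 + 31 + 30 + 31 = 304.
Plus 30 days into Nov → day 334.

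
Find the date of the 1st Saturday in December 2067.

The first Saturday of December 2067 is December 3.

December 3, 2067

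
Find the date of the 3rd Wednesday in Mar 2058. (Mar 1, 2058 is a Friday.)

Mar 20, 2058

Mar 2058 begins on a Friday, so the first Wednesday is Mar 6 (5 days later).
The 3rd Wednesday is 2 weeks later: 6 + 14 = 20.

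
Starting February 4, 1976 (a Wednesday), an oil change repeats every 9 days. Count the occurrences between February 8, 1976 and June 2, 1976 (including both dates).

Occurrences land 9·i days after February 4, 1976 for i = 0, 1, 2, …
February 8, 1976 is 4 days after the start; 4 ÷ 9 = 0 remainder 4; since the remainder is 4, round up to i = 1. First occurrence in the window: #2 on February 13, 1976 (1×9 = 9 days in).
June 2, 1976 is 119 days after the start; 119 ÷ 9 = 13 remainder 2. Last occurrence in the window: #14 on May 31, 1976.
Occurrences #2 through #14: 13 in total.

13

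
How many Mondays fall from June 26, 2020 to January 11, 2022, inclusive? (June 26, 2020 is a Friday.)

81

June 26, 2020 is a Friday; the first Monday on or after it is June 29, 2020 (3 days later).
From June 29, 2020 to January 11, 2022: 185 + 365 + 11 = 561 days (rest of 2020, 2021, to January 11, 2022 in 2022).
561 ÷ 7 = 80 full weeks with remainder 1, so 80 more Mondays after the first → 81.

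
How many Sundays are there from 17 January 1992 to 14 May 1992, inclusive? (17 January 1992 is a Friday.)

17 January 1992 is a Friday; the first Sunday on or after it is 19 January 1992 (2 days later).
From 19 January 1992 to 14 May 1992: 12 + 29 + 31 + 30 + 14 = 116 days (rest of January, February, March, April, May).
116 ÷ 7 = 16 full weeks with remainder 4, so 16 more Sundays after the first → 17.

17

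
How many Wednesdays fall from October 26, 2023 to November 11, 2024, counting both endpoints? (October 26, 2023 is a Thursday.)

October 26, 2023 is a Thursday; the first Wednesday on or after it is November 1, 2023 (6 days later).
From November 1, 2023 to November 11, 2024: 60 + 316 = 376 days (rest of 2023, to November 11, 2024 in 2024).
376 ÷ 7 = 53 full weeks with remainder 5, so 53 more Wednesdays after the first → 54.

54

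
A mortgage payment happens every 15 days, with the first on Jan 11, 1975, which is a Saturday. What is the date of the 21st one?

The 21st occurrence is 20 intervals after the first: 20 × 15 = 300 days after Jan 11, 1975.
Jan has 31 days — 20 days to the end of Jan leaves 280.
Feb has 28 days (252 left).
Mar has 31 days (221 left).
Apr has 30 days (191 left).
May has 31 days (160 left).
Jun has 30 days (130 left).
Jul has 31 days (99 left).
Aug has 31 days (68 left).
Sep has 30 days (38 left).
Oct has 31 days (7 left).
7 days into Nov → Nov 7, 1975.

Nov 7, 1975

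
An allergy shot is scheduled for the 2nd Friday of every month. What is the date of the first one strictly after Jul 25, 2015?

Aug 14, 2015

Jul 2015 starts on a Wednesday; its first Friday is the 3rd, so the 2nd Friday is the 10th — Jul 10, 2015.
That is not after Jul 25, 2015, so look at Aug 2015.
Aug 2015 starts on a Saturday; its first Friday is the 7th, so the 2nd Friday is the 14th — Aug 14, 2015.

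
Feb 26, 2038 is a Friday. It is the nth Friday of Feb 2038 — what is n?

4th

Day 26 falls in week ⌈26/7⌉ of the month.
Days 1–7 hold the 1st Friday, 8–14 the 2nd, 15–21 the 3rd, 22–28 the 4th, 29–31 the 5th.
26 is in the range for the 4th.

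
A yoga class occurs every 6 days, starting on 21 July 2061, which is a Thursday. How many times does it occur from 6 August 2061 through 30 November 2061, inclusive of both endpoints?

Occurrences land 6·i days after 21 July 2061 for i = 0, 1, 2, …
6 August 2061 is 16 days after the start; 16 ÷ 6 = 2 remainder 4; since the remainder is 4, round up to i = 3. First occurrence in the window: #4 on 8 August 2061 (3×6 = 18 days in).
30 November 2061 is 132 days after the start; 132 ÷ 6 = 22 remainder 0. Last occurrence in the window: #23 on 30 November 2061.
Occurrences #4 through #23: 20 in total.

20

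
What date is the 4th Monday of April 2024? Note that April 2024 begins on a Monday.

22 April 2024

April 2024 begins on a Monday, so the first Monday is April 1.
The 4th Monday is 3 weeks later: 1 + 21 = 22.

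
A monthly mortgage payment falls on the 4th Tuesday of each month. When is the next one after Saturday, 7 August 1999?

August 1999 starts on a Sunday; its first Tuesday is the 3rd, so the 4th Tuesday is the 24th — 24 August 1999.
24 August 1999 is after 7 August 1999, so that is the next one.

24 August 1999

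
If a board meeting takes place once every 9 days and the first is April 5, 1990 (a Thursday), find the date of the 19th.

September 14, 1990

The 19th occurrence is 18 intervals after the first: 18 × 9 = 162 days after April 5, 1990.
April has 30 days — 25 days to the end of April leaves 137.
May has 31 days (106 left).
June has 30 days (76 left).
July has 31 days (45 left).
August has 31 days (14 left).
14 days into September → September 14, 1990.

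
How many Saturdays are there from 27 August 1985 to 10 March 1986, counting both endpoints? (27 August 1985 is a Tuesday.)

27 August 1985 is a Tuesday; the first Saturday on or after it is 31 August 1985 (4 days later).
From 31 August 1985 to 10 March 1986: 0 + 30 + 31 + 30 + 31 + 31 + 28 + 10 = 191 days (rest of August, September, October, November, December, January, February, March).
191 ÷ 7 = 27 full weeks with remainder 2, so 27 more Saturdays after the first → 28.

28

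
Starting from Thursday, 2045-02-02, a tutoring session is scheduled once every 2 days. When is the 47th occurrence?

2045-05-05

The 47th occurrence is 46 intervals after the first: 46 × 2 = 92 days after 2045-02-02.
February has 28 days — 26 days to the end of February leaves 66.
March has 31 days (35 left).
April has 30 days (5 left).
5 days into May → 2045-05-05.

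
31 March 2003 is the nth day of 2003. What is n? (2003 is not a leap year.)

Days in months before March: 31 + 28 = 59.
Plus 31 days into March → day 90.

90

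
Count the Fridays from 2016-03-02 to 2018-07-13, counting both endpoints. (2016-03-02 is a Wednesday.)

124

2016-03-02 is a Wednesday; the first Friday on or after it is 2016-03-04 (2 days later).
From 2016-03-04 to 2018-07-13: 302 + 365 + 194 = 861 days (rest of 2016, 2017, to 2018-07-13 in 2018).
861 ÷ 7 = 123 full weeks with remainder 0, so 123 more Fridays after the first → 124.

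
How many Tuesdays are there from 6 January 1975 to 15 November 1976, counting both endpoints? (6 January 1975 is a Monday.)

97

6 January 1975 is a Monday; the first Tuesday on or after it is 7 January 1975 (1 day later).
From 7 January 1975 to 15 November 1976: 358 + 320 = 678 days (rest of 1975, to 15 November 1976 in 1976).
678 ÷ 7 = 96 full weeks with remainder 6, so 96 more Tuesdays after the first → 97.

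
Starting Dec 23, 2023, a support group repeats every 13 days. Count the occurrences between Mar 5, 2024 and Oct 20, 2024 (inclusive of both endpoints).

Occurrences land 13·i days after Dec 23, 2023 for i = 0, 1, 2, …
Mar 5, 2024 is 73 days after the start; 73 ÷ 13 = 5 remainder 8; since the remainder is 8, round up to i = 6. First occurrence in the window: #7 on Mar 10, 2024 (6×13 = 78 days in).
Oct 20, 2024 is 302 days after the start; 302 ÷ 13 = 23 remainder 3. Last occurrence in the window: #24 on Oct 17, 2024.
Occurrences #7 through #24: 18 in total.

18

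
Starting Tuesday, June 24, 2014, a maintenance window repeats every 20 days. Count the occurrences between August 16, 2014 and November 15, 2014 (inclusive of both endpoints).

5

Occurrences land 20·i days after June 24, 2014 for i = 0, 1, 2, …
August 16, 2014 is 53 days after the start; 53 ÷ 20 = 2 remainder 13; since the remainder is 13, round up to i = 3. First occurrence in the window: #4 on August 23, 2014 (3×20 = 60 days in).
November 15, 2014 is 144 days after the start; 144 ÷ 20 = 7 remainder 4. Last occurrence in the window: #8 on November 11, 2014.
Occurrences #4 through #8: 5 in total.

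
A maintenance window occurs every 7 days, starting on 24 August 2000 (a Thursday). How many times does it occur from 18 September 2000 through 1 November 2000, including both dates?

6

Occurrences land 7·i days after 24 August 2000 for i = 0, 1, 2, …
18 September 2000 is 25 days after the start; 25 ÷ 7 = 3 remainder 4; since the remainder is 4, round up to i = 4. First occurrence in the window: #5 on 21 September 2000 (4×7 = 28 days in).
1 November 2000 is 69 days after the start; 69 ÷ 7 = 9 remainder 6. Last occurrence in the window: #10 on 26 October 2000.
Occurrences #5 through #10: 6 in total.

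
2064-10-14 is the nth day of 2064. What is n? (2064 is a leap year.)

Days in months before October: 31 + 29 + 31 + 30 + 31 + 30 + 31 + 31 + 30 = 274.
Plus 14 days into October → day 288.

288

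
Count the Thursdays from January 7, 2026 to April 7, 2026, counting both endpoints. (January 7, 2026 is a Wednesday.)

January 7, 2026 is a Wednesday; the first Thursday on or after it is January 8, 2026 (1 day later).
From January 8, 2026 to April 7, 2026: 23 + 28 + 31 + 7 = 89 days (rest of January, February, March, April).
89 ÷ 7 = 12 full weeks with remainder 5, so 12 more Thursdays after the first → 13.

13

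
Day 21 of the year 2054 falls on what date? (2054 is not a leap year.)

January 21, 2054

21 into January → January 21.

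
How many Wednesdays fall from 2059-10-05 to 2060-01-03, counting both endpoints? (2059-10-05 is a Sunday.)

13

2059-10-05 is a Sunday; the first Wednesday on or after it is 2059-10-08 (3 days later).
From 2059-10-08 to 2060-01-03: 23 + 30 + 31 + 3 = 87 days (rest of October, November, December, January).
87 ÷ 7 = 12 full weeks with remainder 3, so 12 more Wednesdays after the first → 13.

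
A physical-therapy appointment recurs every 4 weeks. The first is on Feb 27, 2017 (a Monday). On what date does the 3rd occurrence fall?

The 3rd occurrence is 2 intervals after the first: 2 × 28 = 56 days after Feb 27, 2017.
Feb has 28 days — 1 day to the end of Feb leaves 55.
Mar has 31 days (24 left).
24 days into Apr → Apr 24, 2017.

Apr 24, 2017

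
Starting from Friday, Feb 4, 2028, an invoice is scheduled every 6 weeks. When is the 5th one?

The 5th occurrence is 4 intervals after the first: 4 × 42 = 168 days after Feb 4, 2028.
Feb has 29 days — 25 days to the end of Feb leaves 143.
Mar has 31 days (112 left).
Apr has 30 days (82 left).
May has 31 days (51 left).
Jun has 30 days (21 left).
21 days into Jul → Jul 21, 2028.

Jul 21, 2028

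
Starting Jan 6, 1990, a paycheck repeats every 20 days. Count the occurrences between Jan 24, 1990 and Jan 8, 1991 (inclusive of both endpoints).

Occurrences land 20·i days after Jan 6, 1990 for i = 0, 1, 2, …
Jan 24, 1990 is 18 days after the start; 18 ÷ 20 = 0 remainder 18; since the remainder is 18, round up to i = 1. First occurrence in the window: #2 on Jan 26, 1990 (1×20 = 20 days in).
Jan 8, 1991 is 367 days after the start; 367 ÷ 20 = 18 remainder 7. Last occurrence in the window: #19 on Jan 1, 1991.
Occurrences #2 through #19: 18 in total.

18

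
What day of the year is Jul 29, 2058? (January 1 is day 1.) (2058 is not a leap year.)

Days in months before Jul: 31 + 28 + 31 + 30 + 31 + 30 = 181.
Plus 29 days into Jul → day 210.

210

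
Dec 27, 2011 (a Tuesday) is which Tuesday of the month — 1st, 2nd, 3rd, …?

4th

Day 27 falls in week ⌈27/7⌉ of the month.
Days 1–7 hold the 1st Tuesday, 8–14 the 2nd, 15–21 the 3rd, 22–28 the 4th, 29–31 the 5th.
27 is in the range for the 4th.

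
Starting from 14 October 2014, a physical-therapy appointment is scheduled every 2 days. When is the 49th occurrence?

The 49th occurrence is 48 intervals after the first: 48 × 2 = 96 days after 14 October 2014.
October has 31 days — 17 days to the end of October leaves 79.
November has 30 days (49 left).
December has 31 days (18 left).
18 days into January → 18 January 2015.

18 January 2015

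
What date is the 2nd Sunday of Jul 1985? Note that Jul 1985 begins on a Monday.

Jul 1985 begins on a Monday, so the first Sunday is Jul 7 (6 days later).
The 2nd Sunday is 1 weeks later: 7 + 7 = 14.

Jul 14, 1985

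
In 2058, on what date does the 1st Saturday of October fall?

The first Saturday of October 2058 is October 5.

2058-10-05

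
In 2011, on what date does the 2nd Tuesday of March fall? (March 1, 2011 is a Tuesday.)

March 2011 begins on a Tuesday, so the first Tuesday is March 1.
The 2nd Tuesday is 1 weeks later: 1 + 7 = 8.

8 March 2011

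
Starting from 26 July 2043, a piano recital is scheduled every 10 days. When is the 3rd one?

The 3rd occurrence is 2 intervals after the first: 2 × 10 = 20 days after 26 July 2043.
July has 31 days — 5 days to the end of July leaves 15.
15 days into August → 15 August 2043.

15 August 2043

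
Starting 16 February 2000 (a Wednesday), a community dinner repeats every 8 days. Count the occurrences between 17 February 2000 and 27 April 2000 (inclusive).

Occurrences land 8·i days after 16 February 2000 for i = 0, 1, 2, …
17 February 2000 is 1 day after the start; 1 ÷ 8 = 0 remainder 1; since the remainder is 1, round up to i = 1. First occurrence in the window: #2 on 24 February 2000 (1×8 = 8 days in).
27 April 2000 is 71 days after the start; 71 ÷ 8 = 8 remainder 7. Last occurrence in the window: #9 on 20 April 2000.
Occurrences #2 through #9: 8 in total.

8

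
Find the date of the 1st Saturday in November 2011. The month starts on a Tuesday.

November 5, 2011

November 2011 begins on a Tuesday, so the first Saturday is November 5 (4 days later).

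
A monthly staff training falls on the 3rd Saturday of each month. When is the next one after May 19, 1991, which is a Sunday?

May 1991 starts on a Wednesday; its first Saturday is the 4th, so the 3rd Saturday is the 18th — May 18, 1991.
That is not after May 19, 1991, so look at Jun 1991.
Jun 1991 starts on a Saturday; its first Saturday is the 1st, so the 3rd Saturday is the 15th — Jun 15, 1991.

Jun 15, 1991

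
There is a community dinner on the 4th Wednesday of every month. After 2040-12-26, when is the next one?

2041-01-23

December 2040 starts on a Saturday; its first Wednesday is the 5th, so the 4th Wednesday is the 26th — 2040-12-26.
That is not after 2040-12-26, so look at January 2041.
January 2041 starts on a Tuesday; its first Wednesday is the 2nd, so the 4th Wednesday is the 23rd — 2041-01-23.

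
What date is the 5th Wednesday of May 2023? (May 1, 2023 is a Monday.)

31 May 2023

May 2023 begins on a Monday, so the first Wednesday is May 3 (2 days later).
The 5th Wednesday is 4 weeks later: 3 + 28 = 31.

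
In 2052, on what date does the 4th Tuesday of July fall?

July 2052 begins on a Monday, so the first Tuesday is July 2 (1 day later).
The 4th Tuesday is 3 weeks later: 2 + 21 = 23.

2052-07-23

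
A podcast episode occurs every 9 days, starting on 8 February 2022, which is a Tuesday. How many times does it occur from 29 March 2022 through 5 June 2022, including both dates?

Occurrences land 9·i days after 8 February 2022 for i = 0, 1, 2, …
29 March 2022 is 49 days after the start; 49 ÷ 9 = 5 remainder 4; since the remainder is 4, round up to i = 6. First occurrence in the window: #7 on 3 April 2022 (6×9 = 54 days in).
5 June 2022 is 117 days after the start; 117 ÷ 9 = 13 remainder 0. Last occurrence in the window: #14 on 5 June 2022.
Occurrences #7 through #14: 8 in total.

8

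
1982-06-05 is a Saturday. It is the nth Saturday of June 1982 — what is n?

1st

Day 5 falls in week ⌈5/7⌉ of the month.
Days 1–7 hold the 1st Saturday, 8–14 the 2nd, 15–21 the 3rd, 22–28 the 4th, 29–31 the 5th.
5 is in the range for the 1st.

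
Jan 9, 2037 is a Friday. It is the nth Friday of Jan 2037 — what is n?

2nd

Day 9 falls in week ⌈9/7⌉ of the month.
Days 1–7 hold the 1st Friday, 8–14 the 2nd, 15–21 the 3rd, 22–28 the 4th, 29–31 the 5th.
9 is in the range for the 2nd.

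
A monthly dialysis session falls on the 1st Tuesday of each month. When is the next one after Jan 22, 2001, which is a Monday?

Feb 6, 2001

Jan 2001 starts on a Monday, so its 1st Tuesday is Jan 2, 2001 (1 day in).
That is not after Jan 22, 2001, so look at Feb 2001.
Feb 2001 starts on a Thursday, so its 1st Tuesday is Feb 6, 2001 (5 days in).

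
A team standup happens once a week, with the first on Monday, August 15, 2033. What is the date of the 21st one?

The 21st occurrence is 20 intervals after the first: 20 × 7 = 140 days after August 15, 2033.
August has 31 days — 16 days to the end of August leaves 124.
September has 30 days (94 left).
October has 31 days (63 left).
November has 30 days (33 left).
December has 31 days (2 left).
2 days into January → January 2, 2034.

January 2, 2034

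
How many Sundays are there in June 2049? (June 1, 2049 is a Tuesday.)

June 1, 2049 is a Tuesday; the first Sunday on or after it is June 6, 2049 (5 days later).
From June 6, 2049 to June 30, 2049 is 30 − 6 = 24 days.
24 ÷ 7 = 3 full weeks with remainder 3, so 3 more Sundays after the first → 4.

4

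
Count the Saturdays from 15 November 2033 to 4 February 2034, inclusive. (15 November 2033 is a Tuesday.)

15 November 2033 is a Tuesday; the first Saturday on or after it is 19 November 2033 (4 days later).
From 19 November 2033 to 4 February 2034: 11 + 31 + 31 + 4 = 77 days (rest of November, December, January, February).
77 ÷ 7 = 11 full weeks with remainder 0, so 11 more Saturdays after the first → 12.

12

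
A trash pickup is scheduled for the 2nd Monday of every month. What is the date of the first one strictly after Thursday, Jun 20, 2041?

Jul 8, 2041

Jun 2041 starts on a Saturday; its first Monday is the 3rd, so the 2nd Monday is the 10th — Jun 10, 2041.
That is not after Jun 20, 2041, so look at Jul 2041.
Jul 2041 starts on a Monday; its first Monday is the 1st, so the 2nd Monday is the 8th — Jul 8, 2041.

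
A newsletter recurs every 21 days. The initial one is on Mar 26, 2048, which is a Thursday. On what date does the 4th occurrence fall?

May 28, 2048

The 4th occurrence is 3 intervals after the first: 3 × 21 = 63 days after Mar 26, 2048.
Mar has 31 days — 5 days to the end of Mar leaves 58.
Apr has 30 days (28 left).
28 days into May → May 28, 2048.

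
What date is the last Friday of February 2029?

February 23, 2029

The first Friday of February 2029 is February 2.
February 2029 has 28 days. Adding weeks: 2, 9, 16, 23 — the last one ≤ 28 is the 23rd.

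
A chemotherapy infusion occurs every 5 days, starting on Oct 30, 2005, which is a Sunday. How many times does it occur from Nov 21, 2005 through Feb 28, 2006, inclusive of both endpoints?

Occurrences land 5·i days after Oct 30, 2005 for i = 0, 1, 2, …
Nov 21, 2005 is 22 days after the start; 22 ÷ 5 = 4 remainder 2; since the remainder is 2, round up to i = 5. First occurrence in the window: #6 on Nov 24, 2005 (5×5 = 25 days in).
Feb 28, 2006 is 121 days after the start; 121 ÷ 5 = 24 remainder 1. Last occurrence in the window: #25 on Feb 27, 2006.
Occurrences #6 through #25: 20 in total.

20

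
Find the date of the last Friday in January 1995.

The first Friday of January 1995 is January 6.
January 1995 has 31 days. Adding weeks: 6, 13, 20, 27 — the last one ≤ 31 is the 27th.

January 27, 1995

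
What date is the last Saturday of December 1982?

25 December 1982

The first Saturday of December 1982 is December 4.
December 1982 has 31 days. Adding weeks: 4, 11, 18, 25 — the last one ≤ 31 is the 25th.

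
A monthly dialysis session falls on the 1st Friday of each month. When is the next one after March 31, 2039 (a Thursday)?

March 2039 starts on a Tuesday, so its 1st Friday is March 4, 2039 (3 days in).
That is not after March 31, 2039, so look at April 2039.
April 2039 starts on a Friday, so its 1st Friday is April 1, 2039.

April 1, 2039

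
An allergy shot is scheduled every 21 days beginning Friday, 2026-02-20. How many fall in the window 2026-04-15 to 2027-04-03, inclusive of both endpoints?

17

Occurrences land 21·i days after 2026-02-20 for i = 0, 1, 2, …
2026-04-15 is 54 days after the start; 54 ÷ 21 = 2 remainder 12; since the remainder is 12, round up to i = 3. First occurrence in the window: #4 on 2026-04-24 (3×21 = 63 days in).
2027-04-03 is 407 days after the start; 407 ÷ 21 = 19 remainder 8. Last occurrence in the window: #20 on 2027-03-26.
Occurrences #4 through #20: 17 in total.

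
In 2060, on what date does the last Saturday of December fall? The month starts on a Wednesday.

25 December 2060

December 2060 begins on a Wednesday, so the first Saturday is December 4 (3 days later).
December 2060 has 31 days. Adding weeks: 4, 11, 18, 25 — the last one ≤ 31 is the 25th.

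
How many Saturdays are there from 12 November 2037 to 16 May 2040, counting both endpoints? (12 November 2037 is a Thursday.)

12 November 2037 is a Thursday; the first Saturday on or after it is 14 November 2037 (2 days later).
From 14 November 2037 to 16 May 2040: 47 + 365 + 365 + 137 = 914 days (rest of 2037, 2038, 2039, to 16 May 2040 in 2040).
914 ÷ 7 = 130 full weeks with remainder 4, so 130 more Saturdays after the first → 131.

131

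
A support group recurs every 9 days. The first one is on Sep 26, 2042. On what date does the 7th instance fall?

Nov 19, 2042

The 7th occurrence is 6 intervals after the first: 6 × 9 = 54 days after Sep 26, 2042.
Sep has 30 days — 4 days to the end of Sep leaves 50.
Oct has 31 days (19 left).
19 days into Nov → Nov 19, 2042.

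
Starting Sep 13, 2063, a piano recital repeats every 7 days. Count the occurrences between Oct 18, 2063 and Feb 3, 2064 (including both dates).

Occurrences land 7·i days after Sep 13, 2063 for i = 0, 1, 2, …
Oct 18, 2063 is 35 days after the start; 35 ÷ 7 = 5 remainder 0. First occurrence in the window: #6 on Oct 18, 2063 (5×7 = 35 days in).
Feb 3, 2064 is 143 days after the start; 143 ÷ 7 = 20 remainder 3. Last occurrence in the window: #21 on Jan 31, 2064.
Occurrences #6 through #21: 16 in total.

16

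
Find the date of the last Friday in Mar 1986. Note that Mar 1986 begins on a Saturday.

Mar 28, 1986

Mar 1986 begins on a Saturday, so the first Friday is Mar 7 (6 days later).
Mar 1986 has 31 days. Adding weeks: 7, 14, 21, 28 — the last one ≤ 31 is the 28th.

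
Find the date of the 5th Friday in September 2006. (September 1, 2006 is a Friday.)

September 2006 begins on a Friday, so the first Friday is September 1.
The 5th Friday is 4 weeks later: 1 + 28 = 29.

September 29, 2006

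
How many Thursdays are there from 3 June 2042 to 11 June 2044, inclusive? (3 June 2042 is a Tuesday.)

106

3 June 2042 is a Tuesday; the first Thursday on or after it is 5 June 2042 (2 days later).
From 5 June 2042 to 11 June 2044: 209 + 365 + 163 = 737 days (rest of 2042, 2043, to 11 June 2044 in 2044).
737 ÷ 7 = 105 full weeks with remainder 2, so 105 more Thursdays after the first → 106.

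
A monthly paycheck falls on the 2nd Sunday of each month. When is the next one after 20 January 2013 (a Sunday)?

10 February 2013

January 2013 starts on a Tuesday; its first Sunday is the 6th, so the 2nd Sunday is the 13th — 13 January 2013.
That is not after 20 January 2013, so look at February 2013.
February 2013 starts on a Friday; its first Sunday is the 3rd, so the 2nd Sunday is the 10th — 10 February 2013.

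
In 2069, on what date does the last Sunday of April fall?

28 April 2069

April 2069 begins on a Monday, so the first Sunday is April 7 (6 days later).
April 2069 has 30 days. Adding weeks: 7, 14, 21, 28 — the last one ≤ 30 is the 28th.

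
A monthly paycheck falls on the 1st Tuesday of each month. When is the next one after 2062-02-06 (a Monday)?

February 2062 starts on a Wednesday, so its 1st Tuesday is 2062-02-07 (6 days in).
2062-02-07 is after 2062-02-06, so that is the next one.

2062-02-07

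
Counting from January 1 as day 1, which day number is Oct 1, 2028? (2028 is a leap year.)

Days in months before Oct: 31 + 29 + 31 + 30 + 31 + 30 + 31 + 31 + 30 = 274.
Plus 1 day into Oct → day 275.

275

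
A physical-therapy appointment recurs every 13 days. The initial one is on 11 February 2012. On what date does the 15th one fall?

11 August 2012

The 15th occurrence is 14 intervals after the first: 14 × 13 = 182 days after 11 February 2012.
February has 29 days — 18 days to the end of February leaves 164.
March has 31 days (133 left).
April has 30 days (103 left).
May has 31 days (72 left).
June has 30 days (42 left).
July has 31 days (11 left).
11 days into August → 11 August 2012.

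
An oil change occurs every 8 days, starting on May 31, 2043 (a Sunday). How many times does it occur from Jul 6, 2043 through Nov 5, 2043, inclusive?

15

Occurrences land 8·i days after May 31, 2043 for i = 0, 1, 2, …
Jul 6, 2043 is 36 days after the start; 36 ÷ 8 = 4 remainder 4; since the remainder is 4, round up to i = 5. First occurrence in the window: #6 on Jul 10, 2043 (5×8 = 40 days in).
Nov 5, 2043 is 158 days after the start; 158 ÷ 8 = 19 remainder 6. Last occurrence in the window: #20 on Oct 30, 2043.
Occurrences #6 through #20: 15 in total.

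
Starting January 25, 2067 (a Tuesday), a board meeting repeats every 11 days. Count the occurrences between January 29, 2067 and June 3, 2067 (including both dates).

11

Occurrences land 11·i days after January 25, 2067 for i = 0, 1, 2, …
January 29, 2067 is 4 days after the start; 4 ÷ 11 = 0 remainder 4; since the remainder is 4, round up to i = 1. First occurrence in the window: #2 on February 5, 2067 (1×11 = 11 days in).
June 3, 2067 is 129 days after the start; 129 ÷ 11 = 11 remainder 8. Last occurrence in the window: #12 on May 26, 2067.
Occurrences #2 through #12: 11 in total.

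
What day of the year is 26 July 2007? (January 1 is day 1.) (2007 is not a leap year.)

Days in months before July: 31 + 28 + 31 + 30 + 31 + 30 = 181.
Plus 26 days into July → day 207.

207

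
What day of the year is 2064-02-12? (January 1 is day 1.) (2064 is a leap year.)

43

Days in months before February: 31 = 31.
Plus 12 days into February → day 43.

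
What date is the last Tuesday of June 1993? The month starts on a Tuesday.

June 29, 1993

June 1993 begins on a Tuesday, so the first Tuesday is June 1.
June 1993 has 30 days. Adding weeks: 1, 8, 15, 22, 29 — the last one ≤ 30 is the 29th.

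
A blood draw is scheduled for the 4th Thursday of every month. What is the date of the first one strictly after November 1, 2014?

November 2014 starts on a Saturday; its first Thursday is the 6th, so the 4th Thursday is the 27th — November 27, 2014.
November 27, 2014 is after November 1, 2014, so that is the next one.

November 27, 2014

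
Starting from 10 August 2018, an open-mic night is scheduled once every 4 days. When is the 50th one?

The 50th occurrence is 49 intervals after the first: 49 × 4 = 196 days after 10 August 2018.
August has 31 days — 21 days to the end of August leaves 175.
September has 30 days (145 left).
October has 31 days (114 left).
November has 30 days (84 left).
December has 31 days (53 left).
January has 31 days (22 left).
22 days into February → 22 February 2019.

22 February 2019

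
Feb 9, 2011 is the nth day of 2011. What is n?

40

Days in months before Feb: 31 = 31.
Plus 9 days into Feb → day 40.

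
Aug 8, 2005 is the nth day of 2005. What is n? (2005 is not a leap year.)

Days in months before Aug: 31 + 28 + 31 + 30 + 31 + 30 + 31 = 212.
Plus 8 days into Aug → day 220.

220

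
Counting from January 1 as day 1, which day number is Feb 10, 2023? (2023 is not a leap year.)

Days in months before Feb: 31 = 31.
Plus 10 days into Feb → day 41.

41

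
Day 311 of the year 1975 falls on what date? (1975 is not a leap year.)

Nov 7, 1975

Jan has 31 days (311 − 31 = 280 remain).
Feb has 28 days (280 − 28 = 252 remain).
Mar has 31 days (252 − 31 = 221 remain).
Apr has 30 days (221 − 30 = 191 remain).
May has 31 days (191 − 31 = 160 remain).
Jun has 30 days (160 − 30 = 130 remain).
Jul has 31 days (130 − 31 = 99 remain).
Aug has 31 days (99 − 31 = 68 remain).
Sep has 30 days (68 − 30 = 38 remain).
Oct has 31 days (38 − 31 = 7 remain).
7 into Nov → Nov 7.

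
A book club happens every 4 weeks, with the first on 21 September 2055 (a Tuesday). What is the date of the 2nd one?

The 2nd occurrence is 1 interval after the first: 1 × 28 = 28 days after 21 September 2055.
September has 30 days — 9 days to the end of September leaves 19.
19 days into October → 19 October 2055.

19 October 2055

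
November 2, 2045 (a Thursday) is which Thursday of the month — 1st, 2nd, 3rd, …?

Day 2 falls in week ⌈2/7⌉ of the month.
Days 1–7 hold the 1st Thursday, 8–14 the 2nd, 15–21 the 3rd, 22–28 the 4th, 29–31 the 5th.
2 is in the range for the 1st.

1st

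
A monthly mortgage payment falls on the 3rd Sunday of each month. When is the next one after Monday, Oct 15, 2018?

Oct 21, 2018

Oct 2018 starts on a Monday; its first Sunday is the 7th, so the 3rd Sunday is the 21st — Oct 21, 2018.
Oct 21, 2018 is after Oct 15, 2018, so that is the next one.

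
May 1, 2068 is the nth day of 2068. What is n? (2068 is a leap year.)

Days in months before May: 31 + 29 + 31 + 30 = 121.
Plus 1 day into May → day 122.

122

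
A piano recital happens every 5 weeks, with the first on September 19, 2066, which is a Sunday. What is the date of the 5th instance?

February 6, 2067

The 5th occurrence is 4 intervals after the first: 4 × 35 = 140 days after September 19, 2066.
September has 30 days — 11 days to the end of September leaves 129.
October has 31 days (98 left).
November has 30 days (68 left).
December has 31 days (37 left).
January has 31 days (6 left).
6 days into February → February 6, 2067.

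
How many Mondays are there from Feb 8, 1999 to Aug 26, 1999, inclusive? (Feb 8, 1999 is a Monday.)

Feb 8, 1999 is a Monday; the first Monday on or after it is Feb 8, 1999.
From Feb 8, 1999 to Aug 26, 1999: 20 + 31 + 30 + 31 + 30 + 31 + 26 = 199 days (rest of Feb, Mar, Apr, May, Jun, Jul, Aug).
199 ÷ 7 = 28 full weeks with remainder 3, so 28 more Mondays after the first → 29.

29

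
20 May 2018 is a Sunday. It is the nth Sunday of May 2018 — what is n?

Day 20 falls in week ⌈20/7⌉ of the month.
Days 1–7 hold the 1st Sunday, 8–14 the 2nd, 15–21 the 3rd, 22–28 the 4th, 29–31 the 5th.
20 is in the range for the 3rd.

3rd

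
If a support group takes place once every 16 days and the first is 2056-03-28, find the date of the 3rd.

2056-04-29

The 3rd occurrence is 2 intervals after the first: 2 × 16 = 32 days after 2056-03-28.
March has 31 days — 3 days to the end of March leaves 29.
29 days into April → 2056-04-29.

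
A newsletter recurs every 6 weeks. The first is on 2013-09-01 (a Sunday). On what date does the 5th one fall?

The 5th occurrence is 4 intervals after the first: 4 × 42 = 168 days after 2013-09-01.
September has 30 days — 29 days to the end of September leaves 139.
October has 31 days (108 left).
November has 30 days (78 left).
December has 31 days (47 left).
January has 31 days (16 left).
16 days into February → 2014-02-16.

2014-02-16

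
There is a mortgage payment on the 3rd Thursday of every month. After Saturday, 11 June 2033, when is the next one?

June 2033 starts on a Wednesday; its first Thursday is the 2nd, so the 3rd Thursday is the 16th — 16 June 2033.
16 June 2033 is after 11 June 2033, so that is the next one.

16 June 2033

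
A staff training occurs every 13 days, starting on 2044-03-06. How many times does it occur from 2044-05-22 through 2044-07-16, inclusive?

Occurrences land 13·i days after 2044-03-06 for i = 0, 1, 2, …
2044-05-22 is 77 days after the start; 77 ÷ 13 = 5 remainder 12; since the remainder is 12, round up to i = 6. First occurrence in the window: #7 on 2044-05-23 (6×13 = 78 days in).
2044-07-16 is 132 days after the start; 132 ÷ 13 = 10 remainder 2. Last occurrence in the window: #11 on 2044-07-14.
Occurrences #7 through #11: 5 in total.

5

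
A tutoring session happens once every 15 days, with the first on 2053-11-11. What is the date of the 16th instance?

The 16th occurrence is 15 intervals after the first: 15 × 15 = 225 days after 2053-11-11.
November has 30 days — 19 days to the end of November leaves 206.
December has 31 days (175 left).
January has 31 days (144 left).
February has 28 days (116 left).
March has 31 days (85 left).
April has 30 days (55 left).
May has 31 days (24 left).
24 days into June → 2054-06-24.

2054-06-24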